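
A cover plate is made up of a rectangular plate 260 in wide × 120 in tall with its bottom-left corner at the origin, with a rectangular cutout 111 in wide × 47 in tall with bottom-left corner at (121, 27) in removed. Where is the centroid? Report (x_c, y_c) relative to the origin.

plate: A = 260 × 120 = 31200.00, centroid at (130.00, 60.00).
hole: A = −(111 × 47) = -5217.00, centroid at (176.50, 50.50).
ΣA = 25983.00 in²
ΣAx_c = (31200.00)(130.00) + (-5217.00)(176.50) = 3135199.50 in³
ΣAy_c = (31200.00)(60.00) + (-5217.00)(50.50) = 1608541.50 in³
x_c = 3135199.50 / 25983.00 = 120.66 in
y_c = 1608541.50 / 25983.00 = 61.91 in

x_c = 120.66 in, y_c = 61.91 in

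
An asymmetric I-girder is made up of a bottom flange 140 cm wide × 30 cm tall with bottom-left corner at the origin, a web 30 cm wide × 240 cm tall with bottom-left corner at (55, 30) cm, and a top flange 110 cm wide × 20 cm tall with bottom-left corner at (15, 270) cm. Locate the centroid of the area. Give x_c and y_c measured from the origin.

Part | A | x̄ᵢ | ȳᵢ | A·x̄ᵢ | A·ȳᵢ
bottom flange | 4200.00 | 70.00 | 15.00 | 294000.00 | 63000.00
web | 7200.00 | 70.00 | 150.00 | 504000.00 | 1080000.00
top flange | 2200.00 | 70.00 | 280.00 | 154000.00 | 616000.00
Σ | 13600.00 |  |  | 952000.00 | 1759000.00
x_c = 952000.00 / 13600.00 = 70.00 cm
y_c = 1759000.00 / 13600.00 = 129.34 cm

x_c = 70.00 cm, y_c = 129.34 cm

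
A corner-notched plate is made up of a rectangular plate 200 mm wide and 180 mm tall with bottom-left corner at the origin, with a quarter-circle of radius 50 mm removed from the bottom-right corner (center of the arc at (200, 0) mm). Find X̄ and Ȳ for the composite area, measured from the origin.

plate: A = 200 × 180 = 36000.00, centroid at (100.00, 90.00).
removed quarter-circle: A = −¼π·50² = -1963.50, centroid at (178.78, 21.22).
ΣA = 34036.50 mm²
ΣAX̄ = (36000.00)(100.00) + (-1963.50)(178.78) = 3248967.58 mm³
ΣAȲ = (36000.00)(90.00) + (-1963.50)(21.22) = 3198333.33 mm³
X̄ = 3248967.58 / 34036.50 = 95.46 mm
Ȳ = 3198333.33 / 34036.50 = 93.97 mm

X̄ = 95.46 mm, Ȳ = 93.97 mm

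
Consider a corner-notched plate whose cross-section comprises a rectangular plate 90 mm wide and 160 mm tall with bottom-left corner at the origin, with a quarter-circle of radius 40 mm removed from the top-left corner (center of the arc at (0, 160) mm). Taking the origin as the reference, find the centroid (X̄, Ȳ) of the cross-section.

X̄ = 47.68 mm, Ȳ = 73.97 mm

plate: A = 90 × 160 = 14400.00, centroid at (45.00, 80.00).
removed quarter-circle: A = −¼π·40² = -1256.64, centroid at (16.98, 143.02).
ΣA = 13143.36 mm², ΣAX̄ = 626666.67 mm³, ΣAȲ = 972271.40 mm³.
X̄ = 626666.67/13143.36 = 47.68 mm; Ȳ = 972271.40/13143.36 = 73.97 mm.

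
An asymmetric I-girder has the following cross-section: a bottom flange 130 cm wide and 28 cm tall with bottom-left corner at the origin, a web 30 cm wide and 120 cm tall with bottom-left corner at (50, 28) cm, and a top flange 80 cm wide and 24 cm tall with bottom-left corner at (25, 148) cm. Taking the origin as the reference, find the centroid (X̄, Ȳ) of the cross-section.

bottom flange: A = 130 × 28 = 3640.00, centroid at (65.00, 14.00).
web: A = 30 × 120 = 3600.00, centroid at (65.00, 88.00).
top flange: A = 80 × 24 = 1920.00, centroid at (65.00, 160.00).
ΣA = 9160.00 cm²
ΣAX̄ = (3640.00)(65.00) + (3600.00)(65.00) + (1920.00)(65.00) = 595400.00 cm³
ΣAȲ = (3640.00)(14.00) + (3600.00)(88.00) + (1920.00)(160.00) = 674960.00 cm³
X̄ = 595400.00 / 9160.00 = 65.00 cm
Ȳ = 674960.00 / 9160.00 = 73.69 cm

X̄ = 65.00 cm, Ȳ = 73.69 cm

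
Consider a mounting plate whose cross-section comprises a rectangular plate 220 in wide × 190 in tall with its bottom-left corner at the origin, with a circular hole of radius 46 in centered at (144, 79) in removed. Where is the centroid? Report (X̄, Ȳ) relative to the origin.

X̄ = 103.57 in, Ȳ = 98.03 in

plate: A = 220 × 190 = 41800.00, centroid at (110.00, 95.00).
hole: A = −π·46² = -6647.61, centroid at (144.00, 79.00).
ΣA = 35152.39 in², ΣAX̄ = 3640744.15 in³, ΣAȲ = 3445838.81 in³.
X̄ = 3640744.15/35152.39 = 103.57 in; Ȳ = 3445838.81/35152.39 = 98.03 in.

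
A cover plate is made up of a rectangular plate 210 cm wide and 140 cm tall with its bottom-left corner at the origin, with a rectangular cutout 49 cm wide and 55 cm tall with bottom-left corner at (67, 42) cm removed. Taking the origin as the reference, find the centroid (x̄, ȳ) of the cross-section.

plate: A = 210 × 140 = 29400.00, centroid at (105.00, 70.00).
hole: A = −(49 × 55) = -2695.00, centroid at (91.50, 69.50).
ΣA = 26705.00 cm², ΣAx̄ = 2840407.50 cm³, ΣAȳ = 1870697.50 cm³.
x̄ = 2840407.50/26705.00 = 106.36 cm; ȳ = 1870697.50/26705.00 = 70.05 cm.

x̄ = 106.36 cm, ȳ = 70.05 cm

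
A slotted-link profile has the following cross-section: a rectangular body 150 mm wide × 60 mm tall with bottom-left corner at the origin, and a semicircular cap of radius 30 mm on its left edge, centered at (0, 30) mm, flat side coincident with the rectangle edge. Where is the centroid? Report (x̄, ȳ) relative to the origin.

rectangular body: A = 150 × 60 = 9000.00, centroid at (75.00, 30.00).
semicircular end: A = ½π·30² = 1413.72, centroid at (-12.73, 30.00).
ΣA = 10413.72 mm², ΣAx̄ = 657000.00 mm³, ΣAȳ = 312411.50 mm³.
x̄ = 657000.00/10413.72 = 63.09 mm; ȳ = 312411.50/10413.72 = 30.00 mm.

x̄ = 63.09 mm, ȳ = 30.00 mm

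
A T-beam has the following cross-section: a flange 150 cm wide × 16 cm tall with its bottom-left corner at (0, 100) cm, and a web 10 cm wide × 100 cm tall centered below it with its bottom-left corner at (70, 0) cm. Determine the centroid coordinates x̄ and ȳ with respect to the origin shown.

web: A = 10 × 100 = 1000.00, centroid at (75.00, 50.00).
flange: A = 150 × 16 = 2400.00, centroid at (75.00, 108.00).
ΣA = 3400.00 cm²
ΣAx̄ = (1000.00)(75.00) + (2400.00)(75.00) = 255000.00 cm³
ΣAȳ = (1000.00)(50.00) + (2400.00)(108.00) = 309200.00 cm³
x̄ = 255000.00 / 3400.00 = 75.00 cm
ȳ = 309200.00 / 3400.00 = 90.94 cm

x̄ = 75.00 cm, ȳ = 90.94 cm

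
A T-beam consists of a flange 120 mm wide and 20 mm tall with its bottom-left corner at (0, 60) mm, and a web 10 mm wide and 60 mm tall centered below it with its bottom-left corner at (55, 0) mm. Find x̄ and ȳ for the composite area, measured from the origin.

x̄ = 60.00 mm, ȳ = 62.00 mm

Part | A | x̄ᵢ | ȳᵢ | A·x̄ᵢ | A·ȳᵢ
web | 600.00 | 60.00 | 30.00 | 36000.00 | 18000.00
flange | 2400.00 | 60.00 | 70.00 | 144000.00 | 168000.00
Σ | 3000.00 |  |  | 180000.00 | 186000.00
x̄ = 180000.00 / 3000.00 = 60.00 mm
ȳ = 186000.00 / 3000.00 = 62.00 mm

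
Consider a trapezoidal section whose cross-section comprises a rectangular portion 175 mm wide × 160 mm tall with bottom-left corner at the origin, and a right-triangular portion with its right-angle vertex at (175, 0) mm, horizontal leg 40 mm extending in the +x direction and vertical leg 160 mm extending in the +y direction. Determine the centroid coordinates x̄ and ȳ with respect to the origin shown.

rectangular portion: A = 175 × 160 = 28000.00, centroid at (87.50, 80.00).
triangular portion: A = ½·40·160 = 3200.00, centroid at (188.33, 53.33).
ΣA = 31200.00 mm²
ΣAx̄ = (28000.00)(87.50) + (3200.00)(188.33) = 3052666.67 mm³
ΣAȳ = (28000.00)(80.00) + (3200.00)(53.33) = 2410666.67 mm³
x̄ = 3052666.67 / 31200.00 = 97.84 mm
ȳ = 2410666.67 / 31200.00 = 77.26 mm

x̄ = 97.84 mm, ȳ = 77.26 mm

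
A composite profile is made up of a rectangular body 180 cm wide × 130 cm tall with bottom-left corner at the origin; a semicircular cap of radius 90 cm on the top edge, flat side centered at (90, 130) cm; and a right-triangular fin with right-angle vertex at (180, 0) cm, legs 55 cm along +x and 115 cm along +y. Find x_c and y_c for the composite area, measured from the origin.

x_c = 98.72 cm, y_c = 96.28 cm

Part | A | x̄ᵢ | ȳᵢ | A·x̄ᵢ | A·ȳᵢ
rectangular body | 23400.00 | 90.00 | 65.00 | 2106000.00 | 1521000.00
semicircular top | 12723.45 | 90.00 | 168.20 | 1145110.52 | 2140048.53
triangular fin | 3162.50 | 198.33 | 38.33 | 627229.17 | 121229.17
Σ | 39285.95 |  |  | 3878339.69 | 3782277.70
x_c = 3878339.69 / 39285.95 = 98.72 cm
y_c = 3782277.70 / 39285.95 = 96.28 cm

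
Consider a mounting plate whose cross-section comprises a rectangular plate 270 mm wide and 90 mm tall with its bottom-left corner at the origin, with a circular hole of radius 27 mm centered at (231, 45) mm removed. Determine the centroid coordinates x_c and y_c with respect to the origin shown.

plate: A = 270 × 90 = 24300.00, centroid at (135.00, 45.00).
hole: A = −π·27² = -2290.22, centroid at (231.00, 45.00).
ΣA = 22009.78 mm²
ΣAx_c = (24300.00)(135.00) + (-2290.22)(231.00) = 2751458.94 mm³
ΣAy_c = (24300.00)(45.00) + (-2290.22)(45.00) = 990440.05 mm³
x_c = 2751458.94 / 22009.78 = 125.01 mm
y_c = 990440.05 / 22009.78 = 45.00 mm

x_c = 125.01 mm, y_c = 45.00 mm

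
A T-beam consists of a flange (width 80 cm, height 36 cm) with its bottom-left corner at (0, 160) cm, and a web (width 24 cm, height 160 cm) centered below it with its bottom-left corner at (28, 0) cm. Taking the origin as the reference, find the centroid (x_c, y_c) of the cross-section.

web: A = 24 × 160 = 3840.00, centroid at (40.00, 80.00).
flange: A = 80 × 36 = 2880.00, centroid at (40.00, 178.00).
ΣA = 6720.00 cm²
ΣAx_c = (3840.00)(40.00) + (2880.00)(40.00) = 268800.00 cm³
ΣAy_c = (3840.00)(80.00) + (2880.00)(178.00) = 819840.00 cm³
x_c = 268800.00 / 6720.00 = 40.00 cm
y_c = 819840.00 / 6720.00 = 122.00 cm

x_c = 40.00 cm, y_c = 122.00 cm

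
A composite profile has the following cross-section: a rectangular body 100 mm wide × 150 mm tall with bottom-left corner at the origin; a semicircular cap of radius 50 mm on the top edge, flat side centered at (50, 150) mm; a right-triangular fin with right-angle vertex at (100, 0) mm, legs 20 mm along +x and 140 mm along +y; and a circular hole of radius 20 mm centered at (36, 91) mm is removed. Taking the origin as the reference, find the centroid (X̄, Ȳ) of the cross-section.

X̄ = 55.08 mm, Ȳ = 91.68 mm

Part | A | x̄ᵢ | ȳᵢ | A·x̄ᵢ | A·ȳᵢ
rectangular body | 15000.00 | 50.00 | 75.00 | 750000.00 | 1125000.00
semicircular top | 3926.99 | 50.00 | 171.22 | 196349.54 | 672381.96
triangular fin | 1400.00 | 106.67 | 46.67 | 149333.33 | 65333.33
hole | -1256.64 | 36.00 | 91.00 | -45238.93 | -114353.97
Σ | 19070.35 |  |  | 1050443.94 | 1748361.32
X̄ = 1050443.94 / 19070.35 = 55.08 mm
Ȳ = 1748361.32 / 19070.35 = 91.68 mm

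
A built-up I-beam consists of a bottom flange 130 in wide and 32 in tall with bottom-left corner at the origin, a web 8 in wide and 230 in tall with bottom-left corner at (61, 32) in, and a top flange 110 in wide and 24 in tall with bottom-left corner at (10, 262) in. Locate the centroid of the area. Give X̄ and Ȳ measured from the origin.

bottom flange: A = 130 × 32 = 4160.00, centroid at (65.00, 16.00).
web: A = 8 × 230 = 1840.00, centroid at (65.00, 147.00).
top flange: A = 110 × 24 = 2640.00, centroid at (65.00, 274.00).
ΣA = 8640.00 in², ΣAX̄ = 561600.00 in³, ΣAȲ = 1060400.00 in³.
X̄ = 561600.00/8640.00 = 65.00 in; Ȳ = 1060400.00/8640.00 = 122.73 in.

X̄ = 65.00 in, Ȳ = 122.73 in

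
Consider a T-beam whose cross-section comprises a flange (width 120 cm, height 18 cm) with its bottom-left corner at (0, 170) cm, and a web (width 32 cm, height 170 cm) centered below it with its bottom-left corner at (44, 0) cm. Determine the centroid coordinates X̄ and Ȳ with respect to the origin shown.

X̄ = 60.00 cm, Ȳ = 111.72 cm

web: A = 32 × 170 = 5440.00, centroid at (60.00, 85.00).
flange: A = 120 × 18 = 2160.00, centroid at (60.00, 179.00).
ΣA = 7600.00 cm²
ΣAX̄ = (5440.00)(60.00) + (2160.00)(60.00) = 456000.00 cm³
ΣAȲ = (5440.00)(85.00) + (2160.00)(179.00) = 849040.00 cm³
X̄ = 456000.00 / 7600.00 = 60.00 cm
Ȳ = 849040.00 / 7600.00 = 111.72 cm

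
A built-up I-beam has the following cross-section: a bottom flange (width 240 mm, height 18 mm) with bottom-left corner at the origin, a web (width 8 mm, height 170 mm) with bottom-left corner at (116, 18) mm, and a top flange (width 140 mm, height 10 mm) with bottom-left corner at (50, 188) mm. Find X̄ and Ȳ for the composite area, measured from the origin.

bottom flange: A = 240 × 18 = 4320.00, centroid at (120.00, 9.00).
web: A = 8 × 170 = 1360.00, centroid at (120.00, 103.00).
top flange: A = 140 × 10 = 1400.00, centroid at (120.00, 193.00).
ΣA = 7080.00 mm²
ΣAX̄ = (4320.00)(120.00) + (1360.00)(120.00) + (1400.00)(120.00) = 849600.00 mm³
ΣAȲ = (4320.00)(9.00) + (1360.00)(103.00) + (1400.00)(193.00) = 449160.00 mm³
X̄ = 849600.00 / 7080.00 = 120.00 mm
Ȳ = 449160.00 / 7080.00 = 63.44 mm

X̄ = 120.00 mm, Ȳ = 63.44 mm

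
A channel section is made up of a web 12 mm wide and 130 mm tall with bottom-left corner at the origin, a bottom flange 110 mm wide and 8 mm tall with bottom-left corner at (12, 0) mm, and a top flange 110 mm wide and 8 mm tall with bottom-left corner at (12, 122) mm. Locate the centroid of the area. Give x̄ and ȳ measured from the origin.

x̄ = 38.34 mm, ȳ = 65.00 mm

web: A = 12 × 130 = 1560.00, centroid at (6.00, 65.00).
bottom flange: A = 110 × 8 = 880.00, centroid at (67.00, 4.00).
top flange: A = 110 × 8 = 880.00, centroid at (67.00, 126.00).
ΣA = 3320.00 mm²
ΣAx̄ = (1560.00)(6.00) + (880.00)(67.00) + (880.00)(67.00) = 127280.00 mm³
ΣAȳ = (1560.00)(65.00) + (880.00)(4.00) + (880.00)(126.00) = 215800.00 mm³
x̄ = 127280.00 / 3320.00 = 38.34 mm
ȳ = 215800.00 / 3320.00 = 65.00 mm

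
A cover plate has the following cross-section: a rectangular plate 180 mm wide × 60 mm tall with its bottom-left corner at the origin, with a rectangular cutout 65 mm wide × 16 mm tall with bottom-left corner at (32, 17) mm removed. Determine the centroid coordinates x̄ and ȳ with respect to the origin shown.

x̄ = 92.72 mm, ȳ = 30.53 mm

plate: A = 180 × 60 = 10800.00, centroid at (90.00, 30.00).
hole: A = −(65 × 16) = -1040.00, centroid at (64.50, 25.00).
ΣA = 9760.00 mm²
ΣAx̄ = (10800.00)(90.00) + (-1040.00)(64.50) = 904920.00 mm³
ΣAȳ = (10800.00)(30.00) + (-1040.00)(25.00) = 298000.00 mm³
x̄ = 904920.00 / 9760.00 = 92.72 mm
ȳ = 298000.00 / 9760.00 = 30.53 mm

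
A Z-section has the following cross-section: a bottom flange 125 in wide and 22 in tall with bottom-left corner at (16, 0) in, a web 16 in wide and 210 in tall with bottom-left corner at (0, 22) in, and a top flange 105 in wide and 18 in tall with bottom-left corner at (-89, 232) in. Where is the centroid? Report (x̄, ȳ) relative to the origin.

bottom flange: A = 125 × 22 = 2750.00, centroid at (78.50, 11.00).
web: A = 16 × 210 = 3360.00, centroid at (8.00, 127.00).
top flange: A = 105 × 18 = 1890.00, centroid at (-36.50, 241.00).
ΣA = 8000.00 in², ΣAx̄ = 173770.00 in³, ΣAȳ = 912460.00 in³.
x̄ = 173770.00/8000.00 = 21.72 in; ȳ = 912460.00/8000.00 = 114.06 in.

x̄ = 21.72 in, ȳ = 114.06 in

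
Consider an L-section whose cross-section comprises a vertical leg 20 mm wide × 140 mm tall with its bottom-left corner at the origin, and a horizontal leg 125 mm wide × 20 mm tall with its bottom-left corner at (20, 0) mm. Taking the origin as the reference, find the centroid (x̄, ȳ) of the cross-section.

Part | A | x̄ᵢ | ȳᵢ | A·x̄ᵢ | A·ȳᵢ
vertical leg | 2800.00 | 10.00 | 70.00 | 28000.00 | 196000.00
horizontal leg | 2500.00 | 82.50 | 10.00 | 206250.00 | 25000.00
Σ | 5300.00 |  |  | 234250.00 | 221000.00
x̄ = 234250.00 / 5300.00 = 44.20 mm
ȳ = 221000.00 / 5300.00 = 41.70 mm

x̄ = 44.20 mm, ȳ = 41.70 mm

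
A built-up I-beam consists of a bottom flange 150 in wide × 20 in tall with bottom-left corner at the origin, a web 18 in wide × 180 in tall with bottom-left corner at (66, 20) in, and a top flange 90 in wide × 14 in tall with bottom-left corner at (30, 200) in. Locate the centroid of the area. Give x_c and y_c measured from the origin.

x_c = 75.00 in, y_c = 86.30 in

bottom flange: A = 150 × 20 = 3000.00, centroid at (75.00, 10.00).
web: A = 18 × 180 = 3240.00, centroid at (75.00, 110.00).
top flange: A = 90 × 14 = 1260.00, centroid at (75.00, 207.00).
ΣA = 7500.00 in², ΣAx_c = 562500.00 in³, ΣAy_c = 647220.00 in³.
x_c = 562500.00/7500.00 = 75.00 in; y_c = 647220.00/7500.00 = 86.30 in.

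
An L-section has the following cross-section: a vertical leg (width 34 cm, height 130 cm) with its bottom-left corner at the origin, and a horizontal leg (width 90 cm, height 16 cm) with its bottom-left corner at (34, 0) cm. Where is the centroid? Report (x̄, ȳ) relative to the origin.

Part | A | x̄ᵢ | ȳᵢ | A·x̄ᵢ | A·ȳᵢ
vertical leg | 4420.00 | 17.00 | 65.00 | 75140.00 | 287300.00
horizontal leg | 1440.00 | 79.00 | 8.00 | 113760.00 | 11520.00
Σ | 5860.00 |  |  | 188900.00 | 298820.00
x̄ = 188900.00 / 5860.00 = 32.24 cm
ȳ = 298820.00 / 5860.00 = 50.99 cm

x̄ = 32.24 cm, ȳ = 50.99 cm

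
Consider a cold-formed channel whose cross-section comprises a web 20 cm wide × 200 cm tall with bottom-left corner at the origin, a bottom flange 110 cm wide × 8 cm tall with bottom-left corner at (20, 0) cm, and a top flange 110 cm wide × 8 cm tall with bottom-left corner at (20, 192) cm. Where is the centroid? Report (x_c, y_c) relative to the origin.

web: A = 20 × 200 = 4000.00, centroid at (10.00, 100.00).
bottom flange: A = 110 × 8 = 880.00, centroid at (75.00, 4.00).
top flange: A = 110 × 8 = 880.00, centroid at (75.00, 196.00).
ΣA = 5760.00 cm²
ΣAx_c = (4000.00)(10.00) + (880.00)(75.00) + (880.00)(75.00) = 172000.00 cm³
ΣAy_c = (4000.00)(100.00) + (880.00)(4.00) + (880.00)(196.00) = 576000.00 cm³
x_c = 172000.00 / 5760.00 = 29.86 cm
y_c = 576000.00 / 5760.00 = 100.00 cm

x_c = 29.86 cm, y_c = 100.00 cm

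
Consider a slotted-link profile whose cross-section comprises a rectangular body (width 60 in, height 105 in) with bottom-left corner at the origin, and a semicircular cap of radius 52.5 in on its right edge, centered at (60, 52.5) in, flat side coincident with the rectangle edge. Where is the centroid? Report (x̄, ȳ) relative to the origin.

rectangular body: A = 60 × 105 = 6300.00, centroid at (30.00, 52.50).
semicircular end: A = ½π·52.5² = 4329.51, centroid at (82.28, 52.50).
ΣA = 10629.51 in², ΣAx̄ = 545239.19 in³, ΣAȳ = 558049.14 in³.
x̄ = 545239.19/10629.51 = 51.29 in; ȳ = 558049.14/10629.51 = 52.50 in.

x̄ = 51.29 in, ȳ = 52.50 in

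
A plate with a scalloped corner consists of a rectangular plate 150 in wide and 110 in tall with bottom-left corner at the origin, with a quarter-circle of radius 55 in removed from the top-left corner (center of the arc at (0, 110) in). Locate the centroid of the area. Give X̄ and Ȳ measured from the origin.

X̄ = 83.69 in, Ȳ = 49.67 in

Part | A | x̄ᵢ | ȳᵢ | A·x̄ᵢ | A·ȳᵢ
plate | 16500.00 | 75.00 | 55.00 | 1237500.00 | 907500.00
removed quarter-circle | -2375.83 | 23.34 | 86.66 | -55458.33 | -205882.91
Σ | 14124.17 |  |  | 1182041.67 | 701617.09
X̄ = 1182041.67 / 14124.17 = 83.69 in
Ȳ = 701617.09 / 14124.17 = 49.67 in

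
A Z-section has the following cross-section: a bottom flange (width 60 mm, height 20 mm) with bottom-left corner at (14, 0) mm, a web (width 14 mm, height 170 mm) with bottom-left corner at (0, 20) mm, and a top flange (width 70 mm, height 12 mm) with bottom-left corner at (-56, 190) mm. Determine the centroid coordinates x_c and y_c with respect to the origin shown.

x_c = 11.72 mm, y_c = 96.50 mm

Part | A | x̄ᵢ | ȳᵢ | A·x̄ᵢ | A·ȳᵢ
bottom flange | 1200.00 | 44.00 | 10.00 | 52800.00 | 12000.00
web | 2380.00 | 7.00 | 105.00 | 16660.00 | 249900.00
top flange | 840.00 | -21.00 | 196.00 | -17640.00 | 164640.00
Σ | 4420.00 |  |  | 51820.00 | 426540.00
x_c = 51820.00 / 4420.00 = 11.72 mm
y_c = 426540.00 / 4420.00 = 96.50 mm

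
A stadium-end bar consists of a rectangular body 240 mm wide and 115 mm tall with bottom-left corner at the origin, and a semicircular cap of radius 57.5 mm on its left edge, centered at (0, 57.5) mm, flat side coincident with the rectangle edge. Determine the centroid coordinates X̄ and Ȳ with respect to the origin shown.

X̄ = 97.13 mm, Ȳ = 57.50 mm

rectangular body: A = 240 × 115 = 27600.00, centroid at (120.00, 57.50).
semicircular end: A = ½π·57.5² = 5193.45, centroid at (-24.40, 57.50).
ΣA = 32793.45 mm², ΣAX̄ = 3185260.42 mm³, ΣAȲ = 1885623.11 mm³.
X̄ = 3185260.42/32793.45 = 97.13 mm; Ȳ = 1885623.11/32793.45 = 57.50 mm.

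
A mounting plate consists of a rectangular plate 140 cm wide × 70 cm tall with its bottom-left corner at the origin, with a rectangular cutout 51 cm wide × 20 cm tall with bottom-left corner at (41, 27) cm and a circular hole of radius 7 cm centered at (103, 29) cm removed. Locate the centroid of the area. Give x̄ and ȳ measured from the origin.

x̄ = 69.82 cm, ȳ = 34.87 cm

plate: A = 140 × 70 = 9800.00, centroid at (70.00, 35.00).
hole 1: A = −(51 × 20) = -1020.00, centroid at (66.50, 37.00).
hole 2: A = −π·7² = -153.94, centroid at (103.00, 29.00).
ΣA = 8626.06 cm²
ΣAx̄ = (9800.00)(70.00) + (-1020.00)(66.50) + (-153.94)(103.00) = 602314.38 cm³
ΣAȳ = (9800.00)(35.00) + (-1020.00)(37.00) + (-153.94)(29.00) = 300795.80 cm³
x̄ = 602314.38 / 8626.06 = 69.82 cm
ȳ = 300795.80 / 8626.06 = 34.87 cm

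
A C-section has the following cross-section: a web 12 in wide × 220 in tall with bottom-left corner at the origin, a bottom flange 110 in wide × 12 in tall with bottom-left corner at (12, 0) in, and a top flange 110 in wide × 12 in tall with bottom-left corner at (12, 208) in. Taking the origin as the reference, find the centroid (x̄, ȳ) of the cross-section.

Part | A | x̄ᵢ | ȳᵢ | A·x̄ᵢ | A·ȳᵢ
web | 2640.00 | 6.00 | 110.00 | 15840.00 | 290400.00
bottom flange | 1320.00 | 67.00 | 6.00 | 88440.00 | 7920.00
top flange | 1320.00 | 67.00 | 214.00 | 88440.00 | 282480.00
Σ | 5280.00 |  |  | 192720.00 | 580800.00
x̄ = 192720.00 / 5280.00 = 36.50 in
ȳ = 580800.00 / 5280.00 = 110.00 in

x̄ = 36.50 in, ȳ = 110.00 in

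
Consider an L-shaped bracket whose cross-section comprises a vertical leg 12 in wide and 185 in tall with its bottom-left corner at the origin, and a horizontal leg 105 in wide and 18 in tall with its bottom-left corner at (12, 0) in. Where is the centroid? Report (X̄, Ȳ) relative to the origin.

vertical leg: A = 12 × 185 = 2220.00, centroid at (6.00, 92.50).
horizontal leg: A = 105 × 18 = 1890.00, centroid at (64.50, 9.00).
ΣA = 4110.00 in²
ΣAX̄ = (2220.00)(6.00) + (1890.00)(64.50) = 135225.00 in³
ΣAȲ = (2220.00)(92.50) + (1890.00)(9.00) = 222360.00 in³
X̄ = 135225.00 / 4110.00 = 32.90 in
Ȳ = 222360.00 / 4110.00 = 54.10 in

X̄ = 32.90 in, Ȳ = 54.10 in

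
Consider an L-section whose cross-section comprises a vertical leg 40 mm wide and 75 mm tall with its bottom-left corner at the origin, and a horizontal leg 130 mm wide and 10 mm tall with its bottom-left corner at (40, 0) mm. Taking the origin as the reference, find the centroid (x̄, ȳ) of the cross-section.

vertical leg: A = 40 × 75 = 3000.00, centroid at (20.00, 37.50).
horizontal leg: A = 130 × 10 = 1300.00, centroid at (105.00, 5.00).
ΣA = 4300.00 mm², ΣAx̄ = 196500.00 mm³, ΣAȳ = 119000.00 mm³.
x̄ = 196500.00/4300.00 = 45.70 mm; ȳ = 119000.00/4300.00 = 27.67 mm.

x̄ = 45.70 mm, ȳ = 27.67 mm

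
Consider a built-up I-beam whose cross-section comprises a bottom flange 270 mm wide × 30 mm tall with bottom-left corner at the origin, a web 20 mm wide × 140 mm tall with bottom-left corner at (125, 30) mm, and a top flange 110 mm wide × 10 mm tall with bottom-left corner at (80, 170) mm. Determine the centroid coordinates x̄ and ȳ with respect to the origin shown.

bottom flange: A = 270 × 30 = 8100.00, centroid at (135.00, 15.00).
web: A = 20 × 140 = 2800.00, centroid at (135.00, 100.00).
top flange: A = 110 × 10 = 1100.00, centroid at (135.00, 175.00).
ΣA = 12000.00 mm²
ΣAx̄ = (8100.00)(135.00) + (2800.00)(135.00) + (1100.00)(135.00) = 1620000.00 mm³
ΣAȳ = (8100.00)(15.00) + (2800.00)(100.00) + (1100.00)(175.00) = 594000.00 mm³
x̄ = 1620000.00 / 12000.00 = 135.00 mm
ȳ = 594000.00 / 12000.00 = 49.50 mm

x̄ = 135.00 mm, ȳ = 49.50 mm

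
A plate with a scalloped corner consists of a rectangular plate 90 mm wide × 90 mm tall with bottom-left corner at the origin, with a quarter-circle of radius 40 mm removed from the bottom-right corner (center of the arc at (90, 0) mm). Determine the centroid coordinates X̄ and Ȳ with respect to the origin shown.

X̄ = 39.85 mm, Ȳ = 50.15 mm

Part | A | x̄ᵢ | ȳᵢ | A·x̄ᵢ | A·ȳᵢ
plate | 8100.00 | 45.00 | 45.00 | 364500.00 | 364500.00
removed quarter-circle | -1256.64 | 73.02 | 16.98 | -91764.00 | -21333.33
Σ | 6843.36 |  |  | 272736.00 | 343166.67
X̄ = 272736.00 / 6843.36 = 39.85 mm
Ȳ = 343166.67 / 6843.36 = 50.15 mm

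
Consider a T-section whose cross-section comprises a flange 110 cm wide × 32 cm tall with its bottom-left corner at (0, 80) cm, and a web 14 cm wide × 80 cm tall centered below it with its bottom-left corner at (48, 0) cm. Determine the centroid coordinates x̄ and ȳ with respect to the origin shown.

Part | A | x̄ᵢ | ȳᵢ | A·x̄ᵢ | A·ȳᵢ
web | 1120.00 | 55.00 | 40.00 | 61600.00 | 44800.00
flange | 3520.00 | 55.00 | 96.00 | 193600.00 | 337920.00
Σ | 4640.00 |  |  | 255200.00 | 382720.00
x̄ = 255200.00 / 4640.00 = 55.00 cm
ȳ = 382720.00 / 4640.00 = 82.48 cm

x̄ = 55.00 cm, ȳ = 82.48 cm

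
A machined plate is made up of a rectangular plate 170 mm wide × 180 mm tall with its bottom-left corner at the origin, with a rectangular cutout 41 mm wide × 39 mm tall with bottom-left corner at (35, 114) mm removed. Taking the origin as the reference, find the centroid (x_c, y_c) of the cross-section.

x_c = 86.63 mm, y_c = 87.60 mm

plate: A = 170 × 180 = 30600.00, centroid at (85.00, 90.00).
hole: A = −(41 × 39) = -1599.00, centroid at (55.50, 133.50).
ΣA = 29001.00 mm²
ΣAx_c = (30600.00)(85.00) + (-1599.00)(55.50) = 2512255.50 mm³
ΣAy_c = (30600.00)(90.00) + (-1599.00)(133.50) = 2540533.50 mm³
x_c = 2512255.50 / 29001.00 = 86.63 mm
y_c = 2540533.50 / 29001.00 = 87.60 mm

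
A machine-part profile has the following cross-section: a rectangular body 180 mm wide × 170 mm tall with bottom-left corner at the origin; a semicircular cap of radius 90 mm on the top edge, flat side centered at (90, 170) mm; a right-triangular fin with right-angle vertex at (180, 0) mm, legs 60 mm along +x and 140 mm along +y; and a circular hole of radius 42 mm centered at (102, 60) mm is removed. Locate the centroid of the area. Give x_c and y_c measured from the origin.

rectangular body: A = 180 × 170 = 30600.00, centroid at (90.00, 85.00).
semicircular top: A = ½π·90² = 12723.45, centroid at (90.00, 208.20).
triangular fin: A = ½·60·140 = 4200.00, centroid at (200.00, 46.67).
hole: A = −π·42² = -5541.77, centroid at (102.00, 60.00).
ΣA = 41981.68 mm², ΣAx_c = 4173850.04 mm³, ΣAy_c = 5113480.38 mm³.
x_c = 4173850.04/41981.68 = 99.42 mm; y_c = 5113480.38/41981.68 = 121.80 mm.

x_c = 99.42 mm, y_c = 121.80 mm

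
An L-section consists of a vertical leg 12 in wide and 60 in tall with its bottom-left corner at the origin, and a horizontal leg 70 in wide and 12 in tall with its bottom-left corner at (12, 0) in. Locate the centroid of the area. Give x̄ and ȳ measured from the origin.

vertical leg: A = 12 × 60 = 720.00, centroid at (6.00, 30.00).
horizontal leg: A = 70 × 12 = 840.00, centroid at (47.00, 6.00).
ΣA = 1560.00 in²
ΣAx̄ = (720.00)(6.00) + (840.00)(47.00) = 43800.00 in³
ΣAȳ = (720.00)(30.00) + (840.00)(6.00) = 26640.00 in³
x̄ = 43800.00 / 1560.00 = 28.08 in
ȳ = 26640.00 / 1560.00 = 17.08 in

x̄ = 28.08 in, ȳ = 17.08 in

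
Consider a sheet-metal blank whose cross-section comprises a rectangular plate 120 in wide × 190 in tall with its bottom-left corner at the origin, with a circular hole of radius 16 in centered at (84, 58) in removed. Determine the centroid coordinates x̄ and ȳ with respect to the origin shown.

Part | A | x̄ᵢ | ȳᵢ | A·x̄ᵢ | A·ȳᵢ
plate | 22800.00 | 60.00 | 95.00 | 1368000.00 | 2166000.00
hole | -804.25 | 84.00 | 58.00 | -67556.81 | -46646.37
Σ | 21995.75 |  |  | 1300443.19 | 2119353.63
x̄ = 1300443.19 / 21995.75 = 59.12 in
ȳ = 2119353.63 / 21995.75 = 96.35 in

x̄ = 59.12 in, ȳ = 96.35 in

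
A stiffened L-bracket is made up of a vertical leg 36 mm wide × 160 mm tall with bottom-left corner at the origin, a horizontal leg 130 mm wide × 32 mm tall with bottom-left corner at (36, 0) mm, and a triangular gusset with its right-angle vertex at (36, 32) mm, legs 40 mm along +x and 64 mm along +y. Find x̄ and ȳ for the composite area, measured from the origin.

vertical leg: A = 36 × 160 = 5760.00, centroid at (18.00, 80.00).
horizontal leg: A = 130 × 32 = 4160.00, centroid at (101.00, 16.00).
gusset: A = ½·40·64 = 1280.00, centroid at (49.33, 53.33).
ΣA = 11200.00 mm²
ΣAx̄ = (5760.00)(18.00) + (4160.00)(101.00) + (1280.00)(49.33) = 586986.67 mm³
ΣAȳ = (5760.00)(80.00) + (4160.00)(16.00) + (1280.00)(53.33) = 595626.67 mm³
x̄ = 586986.67 / 11200.00 = 52.41 mm
ȳ = 595626.67 / 11200.00 = 53.18 mm

x̄ = 52.41 mm, ȳ = 53.18 mm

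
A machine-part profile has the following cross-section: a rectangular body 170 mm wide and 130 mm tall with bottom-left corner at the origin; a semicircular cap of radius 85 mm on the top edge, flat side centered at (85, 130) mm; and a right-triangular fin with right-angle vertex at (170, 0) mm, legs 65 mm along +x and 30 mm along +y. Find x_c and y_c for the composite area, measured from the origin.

rectangular body: A = 170 × 130 = 22100.00, centroid at (85.00, 65.00).
semicircular top: A = ½π·85² = 11349.00, centroid at (85.00, 166.08).
triangular fin: A = ½·65·30 = 975.00, centroid at (191.67, 10.00).
ΣA = 34424.00 mm²
ΣAx_c = (22100.00)(85.00) + (11349.00)(85.00) + (975.00)(191.67) = 3030040.29 mm³
ΣAy_c = (22100.00)(65.00) + (11349.00)(166.08) + (975.00)(10.00) = 3331037.12 mm³
x_c = 3030040.29 / 34424.00 = 88.02 mm
y_c = 3331037.12 / 34424.00 = 96.76 mm

x_c = 88.02 mm, y_c = 96.76 mm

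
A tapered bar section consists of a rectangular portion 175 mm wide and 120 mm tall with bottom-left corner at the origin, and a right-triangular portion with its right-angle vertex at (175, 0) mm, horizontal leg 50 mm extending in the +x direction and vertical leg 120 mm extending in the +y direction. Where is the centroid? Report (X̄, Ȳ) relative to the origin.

X̄ = 100.52 mm, Ȳ = 57.50 mm

rectangular portion: A = 175 × 120 = 21000.00, centroid at (87.50, 60.00).
triangular portion: A = ½·50·120 = 3000.00, centroid at (191.67, 40.00).
ΣA = 24000.00 mm²
ΣAX̄ = (21000.00)(87.50) + (3000.00)(191.67) = 2412500.00 mm³
ΣAȲ = (21000.00)(60.00) + (3000.00)(40.00) = 1380000.00 mm³
X̄ = 2412500.00 / 24000.00 = 100.52 mm
Ȳ = 1380000.00 / 24000.00 = 57.50 mm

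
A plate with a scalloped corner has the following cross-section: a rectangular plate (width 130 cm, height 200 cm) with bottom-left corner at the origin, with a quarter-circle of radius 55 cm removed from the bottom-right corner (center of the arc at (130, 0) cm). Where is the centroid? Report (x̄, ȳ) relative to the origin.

x̄ = 60.81 cm, ȳ = 107.71 cm

plate: A = 130 × 200 = 26000.00, centroid at (65.00, 100.00).
removed quarter-circle: A = −¼π·55² = -2375.83, centroid at (106.66, 23.34).
ΣA = 23624.17 cm², ΣAx̄ = 1436600.51 cm³, ΣAȳ = 2544541.67 cm³.
x̄ = 1436600.51/23624.17 = 60.81 cm; ȳ = 2544541.67/23624.17 = 107.71 cm.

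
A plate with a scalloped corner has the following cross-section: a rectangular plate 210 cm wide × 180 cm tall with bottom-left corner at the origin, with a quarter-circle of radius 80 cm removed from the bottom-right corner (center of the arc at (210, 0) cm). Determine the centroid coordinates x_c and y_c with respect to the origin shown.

plate: A = 210 × 180 = 37800.00, centroid at (105.00, 90.00).
removed quarter-circle: A = −¼π·80² = -5026.55, centroid at (176.05, 33.95).
ΣA = 32773.45 cm²
ΣAx_c = (37800.00)(105.00) + (-5026.55)(176.05) = 3084091.54 cm³
ΣAy_c = (37800.00)(90.00) + (-5026.55)(33.95) = 3231333.33 cm³
x_c = 3084091.54 / 32773.45 = 94.10 cm
y_c = 3231333.33 / 32773.45 = 98.60 cm

x_c = 94.10 cm, y_c = 98.60 cm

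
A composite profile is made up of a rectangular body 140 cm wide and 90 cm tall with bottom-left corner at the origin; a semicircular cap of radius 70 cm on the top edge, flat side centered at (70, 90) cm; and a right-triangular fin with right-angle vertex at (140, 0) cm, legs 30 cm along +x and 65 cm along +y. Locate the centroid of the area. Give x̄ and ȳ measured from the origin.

Part | A | x̄ᵢ | ȳᵢ | A·x̄ᵢ | A·ȳᵢ
rectangular body | 12600.00 | 70.00 | 45.00 | 882000.00 | 567000.00
semicircular top | 7696.90 | 70.00 | 119.71 | 538783.14 | 921387.85
triangular fin | 975.00 | 150.00 | 21.67 | 146250.00 | 21125.00
Σ | 21271.90 |  |  | 1567033.14 | 1509512.85
x̄ = 1567033.14 / 21271.90 = 73.67 cm
ȳ = 1509512.85 / 21271.90 = 70.96 cm

x̄ = 73.67 cm, ȳ = 70.96 cm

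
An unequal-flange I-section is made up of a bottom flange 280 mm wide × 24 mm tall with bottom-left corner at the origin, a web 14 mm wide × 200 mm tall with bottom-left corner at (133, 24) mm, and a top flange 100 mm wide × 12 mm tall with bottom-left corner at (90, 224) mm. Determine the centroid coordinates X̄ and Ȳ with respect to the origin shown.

X̄ = 140.00 mm, Ȳ = 65.66 mm

Part | A | x̄ᵢ | ȳᵢ | A·x̄ᵢ | A·ȳᵢ
bottom flange | 6720.00 | 140.00 | 12.00 | 940800.00 | 80640.00
web | 2800.00 | 140.00 | 124.00 | 392000.00 | 347200.00
top flange | 1200.00 | 140.00 | 230.00 | 168000.00 | 276000.00
Σ | 10720.00 |  |  | 1500800.00 | 703840.00
X̄ = 1500800.00 / 10720.00 = 140.00 mm
Ȳ = 703840.00 / 10720.00 = 65.66 mm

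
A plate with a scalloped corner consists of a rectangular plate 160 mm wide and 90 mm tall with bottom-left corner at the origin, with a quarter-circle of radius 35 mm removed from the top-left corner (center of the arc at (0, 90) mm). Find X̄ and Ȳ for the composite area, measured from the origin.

X̄ = 84.66 mm, Ȳ = 42.84 mm

plate: A = 160 × 90 = 14400.00, centroid at (80.00, 45.00).
removed quarter-circle: A = −¼π·35² = -962.11, centroid at (14.85, 75.15).
ΣA = 13437.89 mm², ΣAX̄ = 1137708.33 mm³, ΣAȲ = 575701.52 mm³.
X̄ = 1137708.33/13437.89 = 84.66 mm; Ȳ = 575701.52/13437.89 = 42.84 mm.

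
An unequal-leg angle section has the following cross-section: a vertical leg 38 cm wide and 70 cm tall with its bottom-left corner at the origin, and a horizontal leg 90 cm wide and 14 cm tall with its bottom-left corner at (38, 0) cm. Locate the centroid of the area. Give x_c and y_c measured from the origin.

vertical leg: A = 38 × 70 = 2660.00, centroid at (19.00, 35.00).
horizontal leg: A = 90 × 14 = 1260.00, centroid at (83.00, 7.00).
ΣA = 3920.00 cm², ΣAx_c = 155120.00 cm³, ΣAy_c = 101920.00 cm³.
x_c = 155120.00/3920.00 = 39.57 cm; y_c = 101920.00/3920.00 = 26.00 cm.

x_c = 39.57 cm, y_c = 26.00 cm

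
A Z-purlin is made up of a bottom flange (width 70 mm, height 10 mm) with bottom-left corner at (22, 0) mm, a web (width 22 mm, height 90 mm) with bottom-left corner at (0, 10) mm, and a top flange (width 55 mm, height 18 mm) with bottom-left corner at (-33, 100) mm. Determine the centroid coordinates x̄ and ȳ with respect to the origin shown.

Part | A | x̄ᵢ | ȳᵢ | A·x̄ᵢ | A·ȳᵢ
bottom flange | 700.00 | 57.00 | 5.00 | 39900.00 | 3500.00
web | 1980.00 | 11.00 | 55.00 | 21780.00 | 108900.00
top flange | 990.00 | -5.50 | 109.00 | -5445.00 | 107910.00
Σ | 3670.00 |  |  | 56235.00 | 220310.00
x̄ = 56235.00 / 3670.00 = 15.32 mm
ȳ = 220310.00 / 3670.00 = 60.03 mm

x̄ = 15.32 mm, ȳ = 60.03 mm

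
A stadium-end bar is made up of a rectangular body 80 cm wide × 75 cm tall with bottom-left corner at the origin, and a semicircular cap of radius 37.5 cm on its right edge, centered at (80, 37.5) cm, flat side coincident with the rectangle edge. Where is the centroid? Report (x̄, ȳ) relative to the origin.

x̄ = 55.05 cm, ȳ = 37.50 cm

Part | A | x̄ᵢ | ȳᵢ | A·x̄ᵢ | A·ȳᵢ
rectangular body | 6000.00 | 40.00 | 37.50 | 240000.00 | 225000.00
semicircular end | 2208.93 | 95.92 | 37.50 | 211870.84 | 82834.96
Σ | 8208.93 |  |  | 451870.84 | 307834.96
x̄ = 451870.84 / 8208.93 = 55.05 cm
ȳ = 307834.96 / 8208.93 = 37.50 cm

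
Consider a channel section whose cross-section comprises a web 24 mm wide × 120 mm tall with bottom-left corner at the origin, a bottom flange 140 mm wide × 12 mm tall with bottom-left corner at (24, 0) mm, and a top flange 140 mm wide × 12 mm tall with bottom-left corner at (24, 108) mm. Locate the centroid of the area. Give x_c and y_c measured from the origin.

x_c = 56.15 mm, y_c = 60.00 mm

web: A = 24 × 120 = 2880.00, centroid at (12.00, 60.00).
bottom flange: A = 140 × 12 = 1680.00, centroid at (94.00, 6.00).
top flange: A = 140 × 12 = 1680.00, centroid at (94.00, 114.00).
ΣA = 6240.00 mm², ΣAx_c = 350400.00 mm³, ΣAy_c = 374400.00 mm³.
x_c = 350400.00/6240.00 = 56.15 mm; y_c = 374400.00/6240.00 = 60.00 mm.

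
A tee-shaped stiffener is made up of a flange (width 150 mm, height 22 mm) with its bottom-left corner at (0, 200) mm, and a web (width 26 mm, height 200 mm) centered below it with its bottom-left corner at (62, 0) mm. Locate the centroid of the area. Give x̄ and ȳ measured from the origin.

x̄ = 75.00 mm, ȳ = 143.09 mm

web: A = 26 × 200 = 5200.00, centroid at (75.00, 100.00).
flange: A = 150 × 22 = 3300.00, centroid at (75.00, 211.00).
ΣA = 8500.00 mm², ΣAx̄ = 637500.00 mm³, ΣAȳ = 1216300.00 mm³.
x̄ = 637500.00/8500.00 = 75.00 mm; ȳ = 1216300.00/8500.00 = 143.09 mm.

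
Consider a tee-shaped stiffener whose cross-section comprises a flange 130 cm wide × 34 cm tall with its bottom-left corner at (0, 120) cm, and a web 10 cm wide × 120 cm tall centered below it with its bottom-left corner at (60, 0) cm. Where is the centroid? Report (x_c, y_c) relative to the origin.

web: A = 10 × 120 = 1200.00, centroid at (65.00, 60.00).
flange: A = 130 × 34 = 4420.00, centroid at (65.00, 137.00).
ΣA = 5620.00 cm², ΣAx_c = 365300.00 cm³, ΣAy_c = 677540.00 cm³.
x_c = 365300.00/5620.00 = 65.00 cm; y_c = 677540.00/5620.00 = 120.56 cm.

x_c = 65.00 cm, y_c = 120.56 cm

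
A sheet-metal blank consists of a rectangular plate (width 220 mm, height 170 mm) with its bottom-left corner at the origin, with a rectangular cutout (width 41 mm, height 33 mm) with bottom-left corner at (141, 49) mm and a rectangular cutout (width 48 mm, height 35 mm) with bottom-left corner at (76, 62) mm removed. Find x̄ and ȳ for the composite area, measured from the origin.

Part | A | x̄ᵢ | ȳᵢ | A·x̄ᵢ | A·ȳᵢ
plate | 37400.00 | 110.00 | 85.00 | 4114000.00 | 3179000.00
hole 1 | -1353.00 | 161.50 | 65.50 | -218509.50 | -88621.50
hole 2 | -1680.00 | 100.00 | 79.50 | -168000.00 | -133560.00
Σ | 34367.00 |  |  | 3727490.50 | 2956818.50
x̄ = 3727490.50 / 34367.00 = 108.46 mm
ȳ = 2956818.50 / 34367.00 = 86.04 mm

x̄ = 108.46 mm, ȳ = 86.04 mm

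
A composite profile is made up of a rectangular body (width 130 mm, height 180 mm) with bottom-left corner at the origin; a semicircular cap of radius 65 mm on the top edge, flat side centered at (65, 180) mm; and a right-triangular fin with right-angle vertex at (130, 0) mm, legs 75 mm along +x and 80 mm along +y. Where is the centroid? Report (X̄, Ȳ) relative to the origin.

X̄ = 73.17 mm, Ȳ = 107.87 mm

rectangular body: A = 130 × 180 = 23400.00, centroid at (65.00, 90.00).
semicircular top: A = ½π·65² = 6636.61, centroid at (65.00, 207.59).
triangular fin: A = ½·75·80 = 3000.00, centroid at (155.00, 26.67).
ΣA = 33036.61 mm²
ΣAX̄ = (23400.00)(65.00) + (6636.61)(65.00) + (3000.00)(155.00) = 2417379.94 mm³
ΣAȲ = (23400.00)(90.00) + (6636.61)(207.59) + (3000.00)(26.67) = 3563673.94 mm³
X̄ = 2417379.94 / 33036.61 = 73.17 mm
Ȳ = 3563673.94 / 33036.61 = 107.87 mm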